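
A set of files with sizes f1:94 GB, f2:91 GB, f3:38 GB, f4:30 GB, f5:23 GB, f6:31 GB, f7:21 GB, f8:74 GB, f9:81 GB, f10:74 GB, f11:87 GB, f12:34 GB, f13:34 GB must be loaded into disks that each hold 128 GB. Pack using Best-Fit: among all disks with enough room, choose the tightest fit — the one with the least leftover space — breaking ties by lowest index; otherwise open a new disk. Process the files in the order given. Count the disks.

f1 (94 GB) → disk 1 (remaining 34 GB)
f2 (91 GB) → disk 2 (remaining 37 GB)
f3 (38 GB) → disk 3 (remaining 90 GB)
f4 (30 GB) → disk 1 (remaining 4 GB)
f5 (23 GB) → disk 2 (remaining 14 GB)
f6 (31 GB) → disk 3 (remaining 59 GB)
f7 (21 GB) → disk 3 (remaining 38 GB)
f8 (74 GB) → disk 4 (remaining 54 GB)
f9 (81 GB) → disk 5 (remaining 47 GB)
f10 (74 GB) → disk 6 (remaining 54 GB)
f11 (87 GB) → disk 7 (remaining 41 GB)
f12 (34 GB) → disk 3 (remaining 4 GB)
f13 (34 GB) → disk 7 (remaining 7 GB)

7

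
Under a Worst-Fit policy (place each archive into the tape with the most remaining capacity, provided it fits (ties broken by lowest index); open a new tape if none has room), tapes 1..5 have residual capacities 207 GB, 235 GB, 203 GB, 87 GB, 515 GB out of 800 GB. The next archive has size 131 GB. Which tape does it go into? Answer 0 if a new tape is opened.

Tapes with room: tape 1 (207 GB), tape 2 (235 GB), tape 3 (203 GB), tape 5 (515 GB).
Most room is tape 5 with 515 GB free.

5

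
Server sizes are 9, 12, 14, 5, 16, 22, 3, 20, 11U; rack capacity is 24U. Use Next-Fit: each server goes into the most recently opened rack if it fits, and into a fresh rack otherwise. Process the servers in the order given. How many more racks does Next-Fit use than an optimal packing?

1

Next-Fit: [9,12] [14,5] [16] [22] [3,20] [11] → 6 racks.
Total size 112U; any packing needs at least ⌈112/24⌉ = 5 racks.
An optimal packing achieves that bound: [22] [20,3] [16,5] [14,9] [12,11] → 5 racks.
Excess: 6 − 5 = 1.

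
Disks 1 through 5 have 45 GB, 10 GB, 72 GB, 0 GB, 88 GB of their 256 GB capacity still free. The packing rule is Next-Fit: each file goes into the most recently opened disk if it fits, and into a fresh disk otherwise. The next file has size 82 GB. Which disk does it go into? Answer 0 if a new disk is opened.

5

Next-Fit only looks at disk 5, which has 88 GB free.
82 GB fits there.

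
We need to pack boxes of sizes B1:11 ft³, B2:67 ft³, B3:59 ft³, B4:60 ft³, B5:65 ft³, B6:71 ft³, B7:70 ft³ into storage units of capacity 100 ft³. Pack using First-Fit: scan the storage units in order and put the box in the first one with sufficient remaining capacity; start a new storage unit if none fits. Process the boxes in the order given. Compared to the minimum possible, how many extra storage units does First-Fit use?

0

First-Fit: [11,67] [59] [60] [65] [71] [70] → 6 storage units.
6 boxes exceed 50 ft³ (half the capacity), and no two of those can share a storage unit, so at least 6 storage units are needed.
So 6 is already optimal.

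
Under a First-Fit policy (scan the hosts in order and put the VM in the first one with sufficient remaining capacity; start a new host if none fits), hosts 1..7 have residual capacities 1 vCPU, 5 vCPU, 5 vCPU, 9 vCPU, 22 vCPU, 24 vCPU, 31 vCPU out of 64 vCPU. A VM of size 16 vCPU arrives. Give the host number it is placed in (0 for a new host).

Hosts with room: host 5 (22 vCPU), host 6 (24 vCPU), host 7 (31 vCPU).
The first with room is host 5.

5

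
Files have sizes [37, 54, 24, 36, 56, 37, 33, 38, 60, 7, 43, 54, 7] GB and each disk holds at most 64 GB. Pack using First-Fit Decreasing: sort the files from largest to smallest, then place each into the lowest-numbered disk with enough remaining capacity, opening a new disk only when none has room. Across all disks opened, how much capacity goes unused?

Sorted descending: 60, 56, 54, 54, 43, 38, 37, 37, 36, 33, 24, 7, 7.
Put 60 GB in disk 1; 4 GB remain.
Put 56 GB in disk 2; 8 GB remain.
Put 54 GB in disk 3; 10 GB remain.
Put 54 GB in disk 4; 10 GB remain.
Put 43 GB in disk 5; 21 GB remain.
Put 38 GB in disk 6; 26 GB remain.
Put 37 GB in disk 7; 27 GB remain.
Put 37 GB in disk 8; 27 GB remain.
Put 36 GB in disk 9; 28 GB remain.
Put 33 GB in disk 10; 31 GB remain.
Put 24 GB in disk 6; 2 GB remain.
Put 7 GB in disk 2; 1 GB remain.
Put 7 GB in disk 3; 3 GB remain.
10 disks × 64 GB = 640 GB; used 486 GB; unused 154 GB.

154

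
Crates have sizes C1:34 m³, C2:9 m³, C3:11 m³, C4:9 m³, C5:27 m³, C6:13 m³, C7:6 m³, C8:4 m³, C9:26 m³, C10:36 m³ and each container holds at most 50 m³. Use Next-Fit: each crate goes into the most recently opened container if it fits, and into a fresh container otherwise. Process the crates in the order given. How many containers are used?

4 containers

Put C1 (34 m³) in container 1; 16 m³ remain.
Put C2 (9 m³) in container 1; 7 m³ remain.
Put C3 (11 m³) in container 2; 39 m³ remain.
Put C4 (9 m³) in container 2; 30 m³ remain.
Put C5 (27 m³) in container 2; 3 m³ remain.
Put C6 (13 m³) in container 3; 37 m³ remain.
Put C7 (6 m³) in container 3; 31 m³ remain.
Put C8 (4 m³) in container 3; 27 m³ remain.
Put C9 (26 m³) in container 3; 1 m³ remain.
Put C10 (36 m³) in container 4; 14 m³ remain.
Final containers: [34,9] [11,9,27] [13,6,4,26] [36].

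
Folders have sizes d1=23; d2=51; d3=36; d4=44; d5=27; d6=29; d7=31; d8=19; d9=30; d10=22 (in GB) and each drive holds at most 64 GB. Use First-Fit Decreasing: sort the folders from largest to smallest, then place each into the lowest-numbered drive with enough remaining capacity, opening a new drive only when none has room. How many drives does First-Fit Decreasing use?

6

Sorted descending: 51, 44, 36, 31, 30, 29, 27, 23, 22, 19.
51 GB → drive 1 (remaining 13 GB)
44 GB → drive 2 (remaining 20 GB)
36 GB → drive 3 (remaining 28 GB)
31 GB → drive 4 (remaining 33 GB)
30 GB → drive 4 (remaining 3 GB)
29 GB → drive 5 (remaining 35 GB)
27 GB → drive 3 (remaining 1 GB)
23 GB → drive 5 (remaining 12 GB)
22 GB → drive 6 (remaining 42 GB)
19 GB → drive 2 (remaining 1 GB)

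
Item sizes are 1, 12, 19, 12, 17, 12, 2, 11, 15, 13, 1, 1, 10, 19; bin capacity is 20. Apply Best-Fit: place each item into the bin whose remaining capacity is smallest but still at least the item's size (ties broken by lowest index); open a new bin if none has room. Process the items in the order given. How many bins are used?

Put 1 in bin 1; 19 remain.
Put 12 in bin 1; 7 remain.
Put 19 in bin 2; 1 remain.
Put 12 in bin 3; 8 remain.
Put 17 in bin 4; 3 remain.
Put 12 in bin 5; 8 remain.
Put 2 in bin 4; 1 remain.
Put 11 in bin 6; 9 remain.
Put 15 in bin 7; 5 remain.
Put 13 in bin 8; 7 remain.
Put 1 in bin 2; 0 remain.
Put 1 in bin 4; 0 remain.
Put 10 in bin 9; 10 remain.
Put 19 in bin 10; 1 remain.
Final bins: [1,12] [19,1] [12] [17,2,1] [12] [11] [15] [13] [10] [19].

10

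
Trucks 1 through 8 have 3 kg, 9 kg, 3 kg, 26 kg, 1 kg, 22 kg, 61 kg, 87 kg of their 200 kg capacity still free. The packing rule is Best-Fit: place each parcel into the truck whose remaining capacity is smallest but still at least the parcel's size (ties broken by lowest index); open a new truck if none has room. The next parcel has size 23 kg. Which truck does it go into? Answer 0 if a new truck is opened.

4

Trucks with room: truck 4 (26 kg), truck 7 (61 kg), truck 8 (87 kg).
Tightest fit is truck 4 with 26 kg free.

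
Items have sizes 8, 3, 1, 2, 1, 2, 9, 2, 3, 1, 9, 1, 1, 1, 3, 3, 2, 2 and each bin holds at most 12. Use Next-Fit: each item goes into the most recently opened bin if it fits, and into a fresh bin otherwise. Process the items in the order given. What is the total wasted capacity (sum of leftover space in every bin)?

18

8 → bin 1 (remaining 4)
3 → bin 1 (remaining 1)
1 → bin 1 (remaining 0)
2 → bin 2 (remaining 10)
1 → bin 2 (remaining 9)
2 → bin 2 (remaining 7)
9 → bin 3 (remaining 3)
2 → bin 3 (remaining 1)
3 → bin 4 (remaining 9)
1 → bin 4 (remaining 8)
9 → bin 5 (remaining 3)
1 → bin 5 (remaining 2)
1 → bin 5 (remaining 1)
1 → bin 5 (remaining 0)
3 → bin 6 (remaining 9)
3 → bin 6 (remaining 6)
2 → bin 6 (remaining 4)
2 → bin 6 (remaining 2)
6 bins × 12 = 72; used 54; unused 18.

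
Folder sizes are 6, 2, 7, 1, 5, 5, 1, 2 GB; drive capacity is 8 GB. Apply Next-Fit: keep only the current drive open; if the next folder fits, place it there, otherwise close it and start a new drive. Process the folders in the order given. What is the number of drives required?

Put 6 GB in drive 1; 2 GB remain.
Put 2 GB in drive 1; 0 GB remain.
Put 7 GB in drive 2; 1 GB remain.
Put 1 GB in drive 2; 0 GB remain.
Put 5 GB in drive 3; 3 GB remain.
Put 5 GB in drive 4; 3 GB remain.
Put 1 GB in drive 4; 2 GB remain.
Put 2 GB in drive 4; 0 GB remain.

4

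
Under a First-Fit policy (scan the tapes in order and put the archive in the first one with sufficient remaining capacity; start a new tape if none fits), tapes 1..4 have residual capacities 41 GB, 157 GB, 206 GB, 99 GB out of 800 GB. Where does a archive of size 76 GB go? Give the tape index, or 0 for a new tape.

Tapes with room: tape 2 (157 GB), tape 3 (206 GB), tape 4 (99 GB).
The first with room is tape 2.

2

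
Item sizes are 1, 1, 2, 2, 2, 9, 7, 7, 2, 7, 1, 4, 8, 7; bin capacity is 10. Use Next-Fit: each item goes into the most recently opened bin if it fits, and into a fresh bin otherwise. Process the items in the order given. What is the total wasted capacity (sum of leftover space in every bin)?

20

1 → bin 1 (remaining 9)
1 → bin 1 (remaining 8)
2 → bin 1 (remaining 6)
2 → bin 1 (remaining 4)
2 → bin 1 (remaining 2)
9 → bin 2 (remaining 1)
7 → bin 3 (remaining 3)
7 → bin 4 (remaining 3)
2 → bin 4 (remaining 1)
7 → bin 5 (remaining 3)
1 → bin 5 (remaining 2)
4 → bin 6 (remaining 6)
8 → bin 7 (remaining 2)
7 → bin 8 (remaining 3)
8 bins × 10 = 80; used 60; unused 20.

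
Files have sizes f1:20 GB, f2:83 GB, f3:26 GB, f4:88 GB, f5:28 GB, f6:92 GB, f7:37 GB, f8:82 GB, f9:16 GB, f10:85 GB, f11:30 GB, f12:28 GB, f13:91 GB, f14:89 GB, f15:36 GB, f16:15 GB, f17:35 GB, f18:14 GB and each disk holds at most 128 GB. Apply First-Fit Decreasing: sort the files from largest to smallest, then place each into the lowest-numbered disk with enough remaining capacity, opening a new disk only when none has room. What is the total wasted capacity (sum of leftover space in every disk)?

129

Sorted descending: 92, 91, 89, 88, 85, 83, 82, 37, 36, 35, 30, 28, 28, 26, 20, 16, 15, 14.
Put 92 GB in disk 1; 36 GB remain.
Put 91 GB in disk 2; 37 GB remain.
Put 89 GB in disk 3; 39 GB remain.
Put 88 GB in disk 4; 40 GB remain.
Put 85 GB in disk 5; 43 GB remain.
Put 83 GB in disk 6; 45 GB remain.
Put 82 GB in disk 7; 46 GB remain.
Put 37 GB in disk 2; 0 GB remain.
Put 36 GB in disk 1; 0 GB remain.
Put 35 GB in disk 3; 4 GB remain.
Put 30 GB in disk 4; 10 GB remain.
Put 28 GB in disk 5; 15 GB remain.
Put 28 GB in disk 6; 17 GB remain.
Put 26 GB in disk 7; 20 GB remain.
Put 20 GB in disk 7; 0 GB remain.
Put 16 GB in disk 6; 1 GB remain.
Put 15 GB in disk 5; 0 GB remain.
Put 14 GB in disk 8; 114 GB remain.
8 disks × 128 GB = 1024 GB; used 895 GB; unused 129 GB.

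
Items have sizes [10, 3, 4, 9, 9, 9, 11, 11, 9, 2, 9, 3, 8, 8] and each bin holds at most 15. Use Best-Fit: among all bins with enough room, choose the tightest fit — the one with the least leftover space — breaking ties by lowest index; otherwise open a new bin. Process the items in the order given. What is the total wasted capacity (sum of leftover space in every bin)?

45

bin 1: place 10, 5 left
bin 1: place 3, 2 left
bin 2: place 4, 11 left
bin 2: place 9, 2 left
bin 3: place 9, 6 left
bin 4: place 9, 6 left
bin 5: place 11, 4 left
bin 6: place 11, 4 left
bin 7: place 9, 6 left
bin 1: place 2, 0 left
bin 8: place 9, 6 left
bin 5: place 3, 1 left
bin 9: place 8, 7 left
bin 10: place 8, 7 left
10 bins × 15 = 150; used 105; unused 45.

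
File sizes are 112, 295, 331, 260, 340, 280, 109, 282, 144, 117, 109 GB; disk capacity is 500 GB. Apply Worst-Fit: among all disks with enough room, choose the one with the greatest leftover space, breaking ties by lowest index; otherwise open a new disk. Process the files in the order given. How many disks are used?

disk 1: place 112 GB, 388 GB left
disk 1: place 295 GB, 93 GB left
disk 2: place 331 GB, 169 GB left
disk 3: place 260 GB, 240 GB left
disk 4: place 340 GB, 160 GB left
disk 5: place 280 GB, 220 GB left
disk 3: place 109 GB, 131 GB left
disk 6: place 282 GB, 218 GB left
disk 5: place 144 GB, 76 GB left
disk 6: place 117 GB, 101 GB left
disk 2: place 109 GB, 60 GB left

6 disks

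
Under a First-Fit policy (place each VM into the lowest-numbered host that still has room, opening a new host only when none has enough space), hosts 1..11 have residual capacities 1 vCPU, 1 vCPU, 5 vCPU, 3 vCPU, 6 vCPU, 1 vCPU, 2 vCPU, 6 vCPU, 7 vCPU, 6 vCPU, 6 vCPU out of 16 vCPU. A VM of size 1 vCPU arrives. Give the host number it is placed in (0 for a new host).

1

Hosts with room: host 1 (1 vCPU), host 2 (1 vCPU), host 3 (5 vCPU), host 4 (3 vCPU), host 5 (6 vCPU), host 6 (1 vCPU), host 7 (2 vCPU), host 8 (6 vCPU), host 9 (7 vCPU), host 10 (6 vCPU), host 11 (6 vCPU).
The first with room is host 1.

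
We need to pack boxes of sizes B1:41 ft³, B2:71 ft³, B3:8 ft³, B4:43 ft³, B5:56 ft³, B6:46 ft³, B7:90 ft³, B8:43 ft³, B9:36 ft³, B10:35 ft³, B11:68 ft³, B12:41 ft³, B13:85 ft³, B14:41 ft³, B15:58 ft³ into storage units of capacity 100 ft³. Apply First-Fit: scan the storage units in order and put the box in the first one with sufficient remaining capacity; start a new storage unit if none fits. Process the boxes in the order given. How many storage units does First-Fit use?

Put B1 (41 ft³) in storage unit 1; 59 ft³ remain.
Put B2 (71 ft³) in storage unit 2; 29 ft³ remain.
Put B3 (8 ft³) in storage unit 1; 51 ft³ remain.
Put B4 (43 ft³) in storage unit 1; 8 ft³ remain.
Put B5 (56 ft³) in storage unit 3; 44 ft³ remain.
Put B6 (46 ft³) in storage unit 4; 54 ft³ remain.
Put B7 (90 ft³) in storage unit 5; 10 ft³ remain.
Put B8 (43 ft³) in storage unit 3; 1 ft³ remain.
Put B9 (36 ft³) in storage unit 4; 18 ft³ remain.
Put B10 (35 ft³) in storage unit 6; 65 ft³ remain.
Put B11 (68 ft³) in storage unit 7; 32 ft³ remain.
Put B12 (41 ft³) in storage unit 6; 24 ft³ remain.
Put B13 (85 ft³) in storage unit 8; 15 ft³ remain.
Put B14 (41 ft³) in storage unit 9; 59 ft³ remain.
Put B15 (58 ft³) in storage unit 9; 1 ft³ remain.

9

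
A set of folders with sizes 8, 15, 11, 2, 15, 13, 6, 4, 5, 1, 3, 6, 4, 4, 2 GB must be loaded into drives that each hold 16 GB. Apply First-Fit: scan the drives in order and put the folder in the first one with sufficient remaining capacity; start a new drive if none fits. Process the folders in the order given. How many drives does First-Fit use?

7

drive 1: place 8 GB, 8 GB left
drive 2: place 15 GB, 1 GB left
drive 3: place 11 GB, 5 GB left
drive 1: place 2 GB, 6 GB left
drive 4: place 15 GB, 1 GB left
drive 5: place 13 GB, 3 GB left
drive 1: place 6 GB, 0 GB left
drive 3: place 4 GB, 1 GB left
drive 6: place 5 GB, 11 GB left
drive 2: place 1 GB, 0 GB left
drive 5: place 3 GB, 0 GB left
drive 6: place 6 GB, 5 GB left
drive 6: place 4 GB, 1 GB left
drive 7: place 4 GB, 12 GB left
drive 7: place 2 GB, 10 GB left
Final drives: [8,2,6] [15,1] [11,4] [15] [13,3] [5,6,4] [4,2].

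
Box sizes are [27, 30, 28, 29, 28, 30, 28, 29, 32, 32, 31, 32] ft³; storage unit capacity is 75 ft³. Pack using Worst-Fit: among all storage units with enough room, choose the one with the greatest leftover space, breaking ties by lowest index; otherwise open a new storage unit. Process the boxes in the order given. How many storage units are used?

6 storage units

storage unit 1: place 27 ft³, 48 ft³ left
storage unit 1: place 30 ft³, 18 ft³ left
storage unit 2: place 28 ft³, 47 ft³ left
storage unit 2: place 29 ft³, 18 ft³ left
storage unit 3: place 28 ft³, 47 ft³ left
storage unit 3: place 30 ft³, 17 ft³ left
storage unit 4: place 28 ft³, 47 ft³ left
storage unit 4: place 29 ft³, 18 ft³ left
storage unit 5: place 32 ft³, 43 ft³ left
storage unit 5: place 32 ft³, 11 ft³ left
storage unit 6: place 31 ft³, 44 ft³ left
storage unit 6: place 32 ft³, 12 ft³ left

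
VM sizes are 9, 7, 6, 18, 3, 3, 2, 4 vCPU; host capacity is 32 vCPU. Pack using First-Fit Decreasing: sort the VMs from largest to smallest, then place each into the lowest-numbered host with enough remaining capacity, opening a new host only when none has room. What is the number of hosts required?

Sorted descending: 18, 9, 7, 6, 4, 3, 3, 2.
host 1: place 18 vCPU, 14 vCPU left
host 1: place 9 vCPU, 5 vCPU left
host 2: place 7 vCPU, 25 vCPU left
host 2: place 6 vCPU, 19 vCPU left
host 1: place 4 vCPU, 1 vCPU left
host 2: place 3 vCPU, 16 vCPU left
host 2: place 3 vCPU, 13 vCPU left
host 2: place 2 vCPU, 11 vCPU left

2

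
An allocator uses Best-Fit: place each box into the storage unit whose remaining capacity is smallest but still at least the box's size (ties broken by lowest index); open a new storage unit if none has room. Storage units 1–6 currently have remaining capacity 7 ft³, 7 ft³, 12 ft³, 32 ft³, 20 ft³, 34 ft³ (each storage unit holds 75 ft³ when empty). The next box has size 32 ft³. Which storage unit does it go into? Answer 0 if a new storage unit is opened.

4

Storage units with room: storage unit 4 (32 ft³), storage unit 6 (34 ft³).
Tightest fit is storage unit 4 with 32 ft³ free.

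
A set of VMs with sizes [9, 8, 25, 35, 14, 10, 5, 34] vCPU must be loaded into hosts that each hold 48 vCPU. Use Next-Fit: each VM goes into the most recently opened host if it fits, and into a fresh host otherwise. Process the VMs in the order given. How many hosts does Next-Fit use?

4 hosts

9 vCPU → host 1 (remaining 39 vCPU)
8 vCPU → host 1 (remaining 31 vCPU)
25 vCPU → host 1 (remaining 6 vCPU)
35 vCPU → host 2 (remaining 13 vCPU)
14 vCPU → host 3 (remaining 34 vCPU)
10 vCPU → host 3 (remaining 24 vCPU)
5 vCPU → host 3 (remaining 19 vCPU)
34 vCPU → host 4 (remaining 14 vCPU)
Final hosts: [9,8,25] [35] [14,10,5] [34].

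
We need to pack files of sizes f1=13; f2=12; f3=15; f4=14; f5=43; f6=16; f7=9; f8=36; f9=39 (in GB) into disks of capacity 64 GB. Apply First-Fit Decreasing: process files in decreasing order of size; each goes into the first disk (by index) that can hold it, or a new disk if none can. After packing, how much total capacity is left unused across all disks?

Sorted descending: 43, 39, 36, 16, 15, 14, 13, 12, 9.
Put 43 GB in disk 1; 21 GB remain.
Put 39 GB in disk 2; 25 GB remain.
Put 36 GB in disk 3; 28 GB remain.
Put 16 GB in disk 1; 5 GB remain.
Put 15 GB in disk 2; 10 GB remain.
Put 14 GB in disk 3; 14 GB remain.
Put 13 GB in disk 3; 1 GB remain.
Put 12 GB in disk 4; 52 GB remain.
Put 9 GB in disk 2; 1 GB remain.
4 disks × 64 GB = 256 GB; used 197 GB; unused 59 GB.

59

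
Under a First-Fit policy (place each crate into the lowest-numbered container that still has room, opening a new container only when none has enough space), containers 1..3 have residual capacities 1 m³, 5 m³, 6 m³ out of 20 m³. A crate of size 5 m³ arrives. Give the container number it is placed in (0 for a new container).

Containers with room: container 2 (5 m³), container 3 (6 m³).
The first with room is container 2.

2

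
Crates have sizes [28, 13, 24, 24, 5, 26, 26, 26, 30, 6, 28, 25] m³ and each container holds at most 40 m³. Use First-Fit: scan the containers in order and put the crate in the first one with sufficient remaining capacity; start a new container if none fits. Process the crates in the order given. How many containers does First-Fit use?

container 1: place 28 m³, 12 m³ left
container 2: place 13 m³, 27 m³ left
container 2: place 24 m³, 3 m³ left
container 3: place 24 m³, 16 m³ left
container 1: place 5 m³, 7 m³ left
container 4: place 26 m³, 14 m³ left
container 5: place 26 m³, 14 m³ left
container 6: place 26 m³, 14 m³ left
container 7: place 30 m³, 10 m³ left
container 1: place 6 m³, 1 m³ left
container 8: place 28 m³, 12 m³ left
container 9: place 25 m³, 15 m³ left

9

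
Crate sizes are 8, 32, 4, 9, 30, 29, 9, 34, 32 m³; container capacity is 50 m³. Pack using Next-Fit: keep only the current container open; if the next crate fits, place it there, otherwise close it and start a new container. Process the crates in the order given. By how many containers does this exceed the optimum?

Next-Fit: [8,32,4] [9,30] [29,9] [34] [32] → 5 containers.
5 crates exceed 25 m³ (half the capacity), and no two of those can share a container, so at least 5 containers are needed.
So 5 is already optimal.

0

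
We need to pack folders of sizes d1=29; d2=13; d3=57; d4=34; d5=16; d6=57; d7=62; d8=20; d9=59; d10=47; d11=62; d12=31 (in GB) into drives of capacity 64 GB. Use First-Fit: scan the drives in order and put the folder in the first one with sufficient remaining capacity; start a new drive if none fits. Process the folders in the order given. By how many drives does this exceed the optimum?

First-Fit: [29,13,16] [57] [34,20] [57] [62] [59] [47] [62] [31] → 9 drives.
Total size 487 GB; any packing needs at least ⌈487/64⌉ = 8 drives.
An optimal packing achieves that bound: [62] [62] [59] [57] [57] [47,16] [34,29] [31,20,13] → 8 drives.
Excess: 9 − 8 = 1.

1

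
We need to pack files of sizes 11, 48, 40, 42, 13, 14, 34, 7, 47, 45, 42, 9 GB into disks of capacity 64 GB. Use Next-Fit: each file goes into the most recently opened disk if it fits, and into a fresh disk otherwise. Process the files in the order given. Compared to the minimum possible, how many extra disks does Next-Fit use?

0

Next-Fit: [11,48] [40] [42,13] [14,34,7] [47] [45] [42,9] → 7 disks.
7 files exceed 32 GB (half the capacity), and no two of those can share a disk, so at least 7 disks are needed.
So 7 is already optimal.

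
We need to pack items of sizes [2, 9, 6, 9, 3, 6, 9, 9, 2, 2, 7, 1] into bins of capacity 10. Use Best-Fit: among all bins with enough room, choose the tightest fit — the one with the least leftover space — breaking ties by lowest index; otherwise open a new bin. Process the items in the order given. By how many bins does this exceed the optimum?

Best-Fit: [2,6,2] [9,1] [9] [3,6] [9] [9] [2,7] → 7 bins.
Total size 65; any packing needs at least ⌈65/10⌉ = 7 bins.
So 7 is already optimal.

0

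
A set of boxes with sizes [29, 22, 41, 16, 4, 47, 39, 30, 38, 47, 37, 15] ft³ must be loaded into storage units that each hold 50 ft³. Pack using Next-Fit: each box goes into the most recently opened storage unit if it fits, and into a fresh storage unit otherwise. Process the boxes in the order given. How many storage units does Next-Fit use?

11

Put 29 ft³ in storage unit 1; 21 ft³ remain.
Put 22 ft³ in storage unit 2; 28 ft³ remain.
Put 41 ft³ in storage unit 3; 9 ft³ remain.
Put 16 ft³ in storage unit 4; 34 ft³ remain.
Put 4 ft³ in storage unit 4; 30 ft³ remain.
Put 47 ft³ in storage unit 5; 3 ft³ remain.
Put 39 ft³ in storage unit 6; 11 ft³ remain.
Put 30 ft³ in storage unit 7; 20 ft³ remain.
Put 38 ft³ in storage unit 8; 12 ft³ remain.
Put 47 ft³ in storage unit 9; 3 ft³ remain.
Put 37 ft³ in storage unit 10; 13 ft³ remain.
Put 15 ft³ in storage unit 11; 35 ft³ remain.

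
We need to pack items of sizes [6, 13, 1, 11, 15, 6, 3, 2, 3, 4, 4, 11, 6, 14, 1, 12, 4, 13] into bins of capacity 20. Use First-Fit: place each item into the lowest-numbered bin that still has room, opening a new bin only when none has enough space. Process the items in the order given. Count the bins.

Put 6 in bin 1; 14 remain.
Put 13 in bin 1; 1 remain.
Put 1 in bin 1; 0 remain.
Put 11 in bin 2; 9 remain.
Put 15 in bin 3; 5 remain.
Put 6 in bin 2; 3 remain.
Put 3 in bin 2; 0 remain.
Put 2 in bin 3; 3 remain.
Put 3 in bin 3; 0 remain.
Put 4 in bin 4; 16 remain.
Put 4 in bin 4; 12 remain.
Put 11 in bin 4; 1 remain.
Put 6 in bin 5; 14 remain.
Put 14 in bin 5; 0 remain.
Put 1 in bin 4; 0 remain.
Put 12 in bin 6; 8 remain.
Put 4 in bin 6; 4 remain.
Put 13 in bin 7; 7 remain.

7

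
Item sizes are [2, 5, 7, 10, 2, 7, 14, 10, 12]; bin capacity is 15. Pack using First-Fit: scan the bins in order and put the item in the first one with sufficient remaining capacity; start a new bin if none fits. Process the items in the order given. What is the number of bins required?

2 → bin 1 (remaining 13)
5 → bin 1 (remaining 8)
7 → bin 1 (remaining 1)
10 → bin 2 (remaining 5)
2 → bin 2 (remaining 3)
7 → bin 3 (remaining 8)
14 → bin 4 (remaining 1)
10 → bin 5 (remaining 5)
12 → bin 6 (remaining 3)
Final bins: [2,5,7] [10,2] [7] [14] [10] [12].

6 bins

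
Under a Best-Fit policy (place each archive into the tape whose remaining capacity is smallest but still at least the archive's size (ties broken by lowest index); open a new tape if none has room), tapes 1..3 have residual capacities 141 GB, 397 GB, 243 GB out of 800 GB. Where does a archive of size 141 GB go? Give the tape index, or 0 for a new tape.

Tapes with room: tape 1 (141 GB), tape 2 (397 GB), tape 3 (243 GB).
Tightest fit is tape 1 with 141 GB free.

1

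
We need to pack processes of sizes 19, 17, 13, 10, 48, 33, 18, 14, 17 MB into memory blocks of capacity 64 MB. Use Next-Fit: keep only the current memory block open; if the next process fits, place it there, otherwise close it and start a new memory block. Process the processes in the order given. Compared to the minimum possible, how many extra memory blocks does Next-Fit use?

1

Next-Fit: [19,17,13,10] [48] [33,18] [14,17] → 4 memory blocks.
Total size 189 MB; any packing needs at least ⌈189/64⌉ = 3 memory blocks.
An optimal packing achieves that bound: [48,14] [33,18,13] [19,17,17,10] → 3 memory blocks.
Excess: 4 − 3 = 1.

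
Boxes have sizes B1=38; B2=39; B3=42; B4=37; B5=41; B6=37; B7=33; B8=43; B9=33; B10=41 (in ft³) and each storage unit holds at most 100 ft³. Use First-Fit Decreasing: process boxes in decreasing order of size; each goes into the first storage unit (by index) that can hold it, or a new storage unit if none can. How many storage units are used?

Sorted descending: 43, 42, 41, 41, 39, 38, 37, 37, 33, 33.
storage unit 1: place 43 ft³, 57 ft³ left
storage unit 1: place 42 ft³, 15 ft³ left
storage unit 2: place 41 ft³, 59 ft³ left
storage unit 2: place 41 ft³, 18 ft³ left
storage unit 3: place 39 ft³, 61 ft³ left
storage unit 3: place 38 ft³, 23 ft³ left
storage unit 4: place 37 ft³, 63 ft³ left
storage unit 4: place 37 ft³, 26 ft³ left
storage unit 5: place 33 ft³, 67 ft³ left
storage unit 5: place 33 ft³, 34 ft³ left

5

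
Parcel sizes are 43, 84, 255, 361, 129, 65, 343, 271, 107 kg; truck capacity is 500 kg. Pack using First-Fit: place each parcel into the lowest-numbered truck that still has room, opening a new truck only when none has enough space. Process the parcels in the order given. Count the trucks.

4 trucks

Put 43 kg in truck 1; 457 kg remain.
Put 84 kg in truck 1; 373 kg remain.
Put 255 kg in truck 1; 118 kg remain.
Put 361 kg in truck 2; 139 kg remain.
Put 129 kg in truck 2; 10 kg remain.
Put 65 kg in truck 1; 53 kg remain.
Put 343 kg in truck 3; 157 kg remain.
Put 271 kg in truck 4; 229 kg remain.
Put 107 kg in truck 3; 50 kg remain.
Final trucks: [43,84,255,65] [361,129] [343,107] [271].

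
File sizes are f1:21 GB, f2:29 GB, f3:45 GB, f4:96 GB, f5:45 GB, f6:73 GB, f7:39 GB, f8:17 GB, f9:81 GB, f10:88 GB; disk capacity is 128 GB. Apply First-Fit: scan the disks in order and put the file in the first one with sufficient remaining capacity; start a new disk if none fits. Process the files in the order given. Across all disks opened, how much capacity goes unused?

disk 1: place f1 (21 GB), 107 GB left
disk 1: place f2 (29 GB), 78 GB left
disk 1: place f3 (45 GB), 33 GB left
disk 2: place f4 (96 GB), 32 GB left
disk 3: place f5 (45 GB), 83 GB left
disk 3: place f6 (73 GB), 10 GB left
disk 4: place f7 (39 GB), 89 GB left
disk 1: place f8 (17 GB), 16 GB left
disk 4: place f9 (81 GB), 8 GB left
disk 5: place f10 (88 GB), 40 GB left
5 disks × 128 GB = 640 GB; used 534 GB; unused 106 GB.

106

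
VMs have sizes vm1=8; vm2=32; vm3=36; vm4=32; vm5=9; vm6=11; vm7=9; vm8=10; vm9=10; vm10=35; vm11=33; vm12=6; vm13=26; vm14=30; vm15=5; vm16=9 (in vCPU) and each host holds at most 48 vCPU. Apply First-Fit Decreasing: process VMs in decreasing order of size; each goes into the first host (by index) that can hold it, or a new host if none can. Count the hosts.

Sorted descending: 36, 35, 33, 32, 32, 30, 26, 11, 10, 10, 9, 9, 9, 8, 6, 5.
Put 36 vCPU in host 1; 12 vCPU remain.
Put 35 vCPU in host 2; 13 vCPU remain.
Put 33 vCPU in host 3; 15 vCPU remain.
Put 32 vCPU in host 4; 16 vCPU remain.
Put 32 vCPU in host 5; 16 vCPU remain.
Put 30 vCPU in host 6; 18 vCPU remain.
Put 26 vCPU in host 7; 22 vCPU remain.
Put 11 vCPU in host 1; 1 vCPU remain.
Put 10 vCPU in host 2; 3 vCPU remain.
Put 10 vCPU in host 3; 5 vCPU remain.
Put 9 vCPU in host 4; 7 vCPU remain.
Put 9 vCPU in host 5; 7 vCPU remain.
Put 9 vCPU in host 6; 9 vCPU remain.
Put 8 vCPU in host 6; 1 vCPU remain.
Put 6 vCPU in host 4; 1 vCPU remain.
Put 5 vCPU in host 3; 0 vCPU remain.

7 hosts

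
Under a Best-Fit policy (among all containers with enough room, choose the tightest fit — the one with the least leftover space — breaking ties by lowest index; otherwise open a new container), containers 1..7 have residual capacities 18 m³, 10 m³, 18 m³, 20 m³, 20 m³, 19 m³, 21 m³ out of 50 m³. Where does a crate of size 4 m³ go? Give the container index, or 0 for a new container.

Containers with room: container 1 (18 m³), container 2 (10 m³), container 3 (18 m³), container 4 (20 m³), container 5 (20 m³), container 6 (19 m³), container 7 (21 m³).
Tightest fit is container 2 with 10 m³ free.

2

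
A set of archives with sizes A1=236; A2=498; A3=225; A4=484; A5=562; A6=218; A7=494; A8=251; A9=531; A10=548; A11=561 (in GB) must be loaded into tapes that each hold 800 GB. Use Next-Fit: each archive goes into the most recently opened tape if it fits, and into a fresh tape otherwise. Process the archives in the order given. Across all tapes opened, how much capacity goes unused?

A1 (236 GB) → tape 1 (remaining 564 GB)
A2 (498 GB) → tape 1 (remaining 66 GB)
A3 (225 GB) → tape 2 (remaining 575 GB)
A4 (484 GB) → tape 2 (remaining 91 GB)
A5 (562 GB) → tape 3 (remaining 238 GB)
A6 (218 GB) → tape 3 (remaining 20 GB)
A7 (494 GB) → tape 4 (remaining 306 GB)
A8 (251 GB) → tape 4 (remaining 55 GB)
A9 (531 GB) → tape 5 (remaining 269 GB)
A10 (548 GB) → tape 6 (remaining 252 GB)
A11 (561 GB) → tape 7 (remaining 239 GB)
7 tapes × 800 GB = 5600 GB; used 4608 GB; unused 992 GB.

992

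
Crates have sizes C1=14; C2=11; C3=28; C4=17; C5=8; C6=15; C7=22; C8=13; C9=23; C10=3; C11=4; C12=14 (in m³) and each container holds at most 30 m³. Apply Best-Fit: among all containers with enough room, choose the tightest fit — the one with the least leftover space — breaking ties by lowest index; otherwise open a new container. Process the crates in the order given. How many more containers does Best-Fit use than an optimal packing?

Best-Fit: [14,11,3] [28] [17,8,4] [15,13] [22] [23] [14] → 7 containers.
Total size 172 m³; any packing needs at least ⌈172/30⌉ = 6 containers.
An optimal packing achieves that bound: [28] [23,4,3] [22,8] [17,13] [15,14] [14,11] → 6 containers.
Excess: 7 − 6 = 1.

1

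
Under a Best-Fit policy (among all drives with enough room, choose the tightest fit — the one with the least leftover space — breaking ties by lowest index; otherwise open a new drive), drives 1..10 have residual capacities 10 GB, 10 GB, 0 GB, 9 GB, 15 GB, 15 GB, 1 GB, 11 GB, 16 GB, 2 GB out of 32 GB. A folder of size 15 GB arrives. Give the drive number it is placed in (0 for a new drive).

5

Drives with room: drive 5 (15 GB), drive 6 (15 GB), drive 9 (16 GB).
Tightest fit is drive 5 with 15 GB free.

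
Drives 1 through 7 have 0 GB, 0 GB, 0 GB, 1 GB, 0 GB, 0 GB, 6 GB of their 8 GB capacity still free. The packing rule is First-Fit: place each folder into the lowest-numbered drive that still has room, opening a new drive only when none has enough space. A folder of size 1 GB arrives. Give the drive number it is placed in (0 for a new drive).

4

Drives with room: drive 4 (1 GB), drive 7 (6 GB).
The first with room is drive 4.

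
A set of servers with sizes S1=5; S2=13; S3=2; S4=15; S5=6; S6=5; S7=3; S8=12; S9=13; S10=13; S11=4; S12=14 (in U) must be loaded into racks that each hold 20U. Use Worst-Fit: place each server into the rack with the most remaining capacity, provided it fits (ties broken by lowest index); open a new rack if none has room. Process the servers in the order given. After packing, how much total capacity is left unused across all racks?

35

Put S1 (5U) in rack 1; 15U remain.
Put S2 (13U) in rack 1; 2U remain.
Put S3 (2U) in rack 1; 0U remain.
Put S4 (15U) in rack 2; 5U remain.
Put S5 (6U) in rack 3; 14U remain.
Put S6 (5U) in rack 3; 9U remain.
Put S7 (3U) in rack 3; 6U remain.
Put S8 (12U) in rack 4; 8U remain.
Put S9 (13U) in rack 5; 7U remain.
Put S10 (13U) in rack 6; 7U remain.
Put S11 (4U) in rack 4; 4U remain.
Put S12 (14U) in rack 7; 6U remain.
7 racks × 20U = 140U; used 105U; unused 35U.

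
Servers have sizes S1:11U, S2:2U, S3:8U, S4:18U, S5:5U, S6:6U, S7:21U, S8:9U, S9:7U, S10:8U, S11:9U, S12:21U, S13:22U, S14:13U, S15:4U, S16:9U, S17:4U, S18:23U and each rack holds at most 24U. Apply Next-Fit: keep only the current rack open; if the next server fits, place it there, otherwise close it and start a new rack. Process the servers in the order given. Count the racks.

S1 (11U) → rack 1 (remaining 13U)
S2 (2U) → rack 1 (remaining 11U)
S3 (8U) → rack 1 (remaining 3U)
S4 (18U) → rack 2 (remaining 6U)
S5 (5U) → rack 2 (remaining 1U)
S6 (6U) → rack 3 (remaining 18U)
S7 (21U) → rack 4 (remaining 3U)
S8 (9U) → rack 5 (remaining 15U)
S9 (7U) → rack 5 (remaining 8U)
S10 (8U) → rack 5 (remaining 0U)
S11 (9U) → rack 6 (remaining 15U)
S12 (21U) → rack 7 (remaining 3U)
S13 (22U) → rack 8 (remaining 2U)
S14 (13U) → rack 9 (remaining 11U)
S15 (4U) → rack 9 (remaining 7U)
S16 (9U) → rack 10 (remaining 15U)
S17 (4U) → rack 10 (remaining 11U)
S18 (23U) → rack 11 (remaining 1U)
Final racks: [11,2,8] [18,5] [6] [21] [9,7,8] [9] [21] [22] [13,4] [9,4] [23].

11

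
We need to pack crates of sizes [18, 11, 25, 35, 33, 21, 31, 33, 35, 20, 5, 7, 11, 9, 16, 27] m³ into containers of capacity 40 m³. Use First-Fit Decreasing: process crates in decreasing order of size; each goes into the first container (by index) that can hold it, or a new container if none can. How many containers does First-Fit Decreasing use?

Sorted descending: 35, 35, 33, 33, 31, 27, 25, 21, 20, 18, 16, 11, 11, 9, 7, 5.
35 m³ → container 1 (remaining 5 m³)
35 m³ → container 2 (remaining 5 m³)
33 m³ → container 3 (remaining 7 m³)
33 m³ → container 4 (remaining 7 m³)
31 m³ → container 5 (remaining 9 m³)
27 m³ → container 6 (remaining 13 m³)
25 m³ → container 7 (remaining 15 m³)
21 m³ → container 8 (remaining 19 m³)
20 m³ → container 9 (remaining 20 m³)
18 m³ → container 8 (remaining 1 m³)
16 m³ → container 9 (remaining 4 m³)
11 m³ → container 6 (remaining 2 m³)
11 m³ → container 7 (remaining 4 m³)
9 m³ → container 5 (remaining 0 m³)
7 m³ → container 3 (remaining 0 m³)
5 m³ → container 1 (remaining 0 m³)

9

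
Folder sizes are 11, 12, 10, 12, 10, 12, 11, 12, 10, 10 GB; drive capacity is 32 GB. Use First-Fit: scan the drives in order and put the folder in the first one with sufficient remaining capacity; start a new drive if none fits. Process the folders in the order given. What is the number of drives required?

11 GB → drive 1 (remaining 21 GB)
12 GB → drive 1 (remaining 9 GB)
10 GB → drive 2 (remaining 22 GB)
12 GB → drive 2 (remaining 10 GB)
10 GB → drive 2 (remaining 0 GB)
12 GB → drive 3 (remaining 20 GB)
11 GB → drive 3 (remaining 9 GB)
12 GB → drive 4 (remaining 20 GB)
10 GB → drive 4 (remaining 10 GB)
10 GB → drive 4 (remaining 0 GB)
Final drives: [11,12] [10,12,10] [12,11] [12,10,10].

4 drives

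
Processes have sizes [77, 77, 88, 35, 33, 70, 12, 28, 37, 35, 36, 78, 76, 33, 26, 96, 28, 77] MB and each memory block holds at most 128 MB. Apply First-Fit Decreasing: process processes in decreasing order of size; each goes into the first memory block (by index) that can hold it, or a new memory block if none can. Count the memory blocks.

8 memory blocks

Sorted descending: 96, 88, 78, 77, 77, 77, 76, 70, 37, 36, 35, 35, 33, 33, 28, 28, 26, 12.
memory block 1: place 96 MB, 32 MB left
memory block 2: place 88 MB, 40 MB left
memory block 3: place 78 MB, 50 MB left
memory block 4: place 77 MB, 51 MB left
memory block 5: place 77 MB, 51 MB left
memory block 6: place 77 MB, 51 MB left
memory block 7: place 76 MB, 52 MB left
memory block 8: place 70 MB, 58 MB left
memory block 2: place 37 MB, 3 MB left
memory block 3: place 36 MB, 14 MB left
memory block 4: place 35 MB, 16 MB left
memory block 5: place 35 MB, 16 MB left
memory block 6: place 33 MB, 18 MB left
memory block 7: place 33 MB, 19 MB left
memory block 1: place 28 MB, 4 MB left
memory block 8: place 28 MB, 30 MB left
memory block 8: place 26 MB, 4 MB left
memory block 3: place 12 MB, 2 MB left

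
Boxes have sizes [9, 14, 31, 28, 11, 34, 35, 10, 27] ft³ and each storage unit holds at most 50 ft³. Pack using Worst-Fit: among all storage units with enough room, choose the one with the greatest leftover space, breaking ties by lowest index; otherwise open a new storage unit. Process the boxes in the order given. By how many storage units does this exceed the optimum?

1

Worst-Fit: [9,14,11] [31] [28,10] [34] [35] [27] → 6 storage units.
5 boxes exceed 25 ft³ (half the capacity), and no two of those can share a storage unit, so at least 5 storage units are needed.
An optimal packing achieves that bound: [35,14] [34,11] [31,10,9] [28] [27] → 5 storage units.
Excess: 6 − 5 = 1.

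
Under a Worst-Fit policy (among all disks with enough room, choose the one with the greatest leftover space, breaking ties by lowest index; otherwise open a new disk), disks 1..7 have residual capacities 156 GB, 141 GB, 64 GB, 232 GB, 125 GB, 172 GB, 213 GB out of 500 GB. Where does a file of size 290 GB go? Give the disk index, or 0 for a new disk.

0

No disk has ≥ 290 GB free, so a new disk is opened.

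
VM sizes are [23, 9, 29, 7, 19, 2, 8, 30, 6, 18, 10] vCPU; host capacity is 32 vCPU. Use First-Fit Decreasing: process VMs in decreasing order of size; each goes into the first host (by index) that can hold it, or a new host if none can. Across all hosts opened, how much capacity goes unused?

31

Sorted descending: 30, 29, 23, 19, 18, 10, 9, 8, 7, 6, 2.
host 1: place 30 vCPU, 2 vCPU left
host 2: place 29 vCPU, 3 vCPU left
host 3: place 23 vCPU, 9 vCPU left
host 4: place 19 vCPU, 13 vCPU left
host 5: place 18 vCPU, 14 vCPU left
host 4: place 10 vCPU, 3 vCPU left
host 3: place 9 vCPU, 0 vCPU left
host 5: place 8 vCPU, 6 vCPU left
host 6: place 7 vCPU, 25 vCPU left
host 5: place 6 vCPU, 0 vCPU left
host 1: place 2 vCPU, 0 vCPU left
6 hosts × 32 vCPU = 192 vCPU; used 161 vCPU; unused 31 vCPU.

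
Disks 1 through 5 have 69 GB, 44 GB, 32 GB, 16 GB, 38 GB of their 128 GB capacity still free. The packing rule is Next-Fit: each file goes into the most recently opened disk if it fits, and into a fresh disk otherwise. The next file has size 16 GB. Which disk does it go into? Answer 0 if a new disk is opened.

Next-Fit only looks at disk 5, which has 38 GB free.
16 GB fits there.

5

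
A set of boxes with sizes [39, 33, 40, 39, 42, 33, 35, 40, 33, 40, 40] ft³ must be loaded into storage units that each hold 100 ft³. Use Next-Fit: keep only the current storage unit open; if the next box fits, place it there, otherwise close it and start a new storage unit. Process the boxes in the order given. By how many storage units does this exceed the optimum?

Next-Fit: [39,33] [40,39] [42,33] [35,40] [33,40] [40] → 6 storage units.
Total size 414 ft³; any packing needs at least ⌈414/100⌉ = 5 storage units.
An optimal packing achieves that bound: [42,40] [40,40] [40,39] [39,35] [33,33,33] → 5 storage units.
Excess: 6 − 5 = 1.

1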